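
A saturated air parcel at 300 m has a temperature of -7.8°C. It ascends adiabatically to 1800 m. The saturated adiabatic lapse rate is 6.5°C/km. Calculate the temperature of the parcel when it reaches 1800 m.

-17.55°C

Saturated adiabatic to 1800 m: -6.5 × 1.5 km = -9.75°C, so T = -17.55°C.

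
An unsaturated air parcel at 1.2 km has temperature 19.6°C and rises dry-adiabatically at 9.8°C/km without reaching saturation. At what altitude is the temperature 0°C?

Height above start = (19.6 − 0) / 9.8 = 2 km
Altitude = 1200 m + 2000 m = 3200 m

3.2 km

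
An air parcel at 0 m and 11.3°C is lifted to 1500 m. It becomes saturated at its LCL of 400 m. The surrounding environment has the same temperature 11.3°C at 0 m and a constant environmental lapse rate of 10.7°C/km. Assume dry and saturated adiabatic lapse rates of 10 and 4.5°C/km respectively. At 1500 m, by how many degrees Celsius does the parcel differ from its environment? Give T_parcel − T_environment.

Parcel:
  Dry to 400 m: -10 × 0.4 km = -4°C, so T = 7.3°C.
  Saturated to 1500 m: -4.5 × 1.1 km = -4.95°C, so T = 2.35°C.
Environment:
  Environment to 1500 m: -10.7 × 1.5 km = -16.05°C, so T = -4.75°C.
T_parcel − T_env = 2.35 − (-4.75) = +7.1°C

+7.1°C (parcel warmer than environment)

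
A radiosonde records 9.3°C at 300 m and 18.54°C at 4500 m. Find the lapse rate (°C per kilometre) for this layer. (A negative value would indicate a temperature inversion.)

-2.2°C/km

Γ = −ΔT/Δz = (9.3 − 18.54) / (4500 − 300) m
  = -9.24°C / 4.2 km = -2.2°C/km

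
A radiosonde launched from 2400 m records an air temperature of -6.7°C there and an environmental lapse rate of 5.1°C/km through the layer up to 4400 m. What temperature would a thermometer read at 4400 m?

-16.9°C

2400–4400 m, environmental: Δz = 2 km ⇒ ΔT = -10.2°C; T = -16.9°C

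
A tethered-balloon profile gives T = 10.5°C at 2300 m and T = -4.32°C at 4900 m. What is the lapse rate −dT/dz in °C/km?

Γ = −ΔT/Δz = (10.5 − (-4.32)) / (4900 − 2300) m
  = 14.82°C / 2.6 km = 5.7°C/km

5.7°C/km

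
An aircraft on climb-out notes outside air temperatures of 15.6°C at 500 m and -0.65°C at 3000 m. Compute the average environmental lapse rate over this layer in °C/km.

6.5°C/km

Γ = −ΔT/Δz = (15.6 − (-0.65)) / (3000 − 500) m
  = 16.25°C / 2.5 km = 6.5°C/km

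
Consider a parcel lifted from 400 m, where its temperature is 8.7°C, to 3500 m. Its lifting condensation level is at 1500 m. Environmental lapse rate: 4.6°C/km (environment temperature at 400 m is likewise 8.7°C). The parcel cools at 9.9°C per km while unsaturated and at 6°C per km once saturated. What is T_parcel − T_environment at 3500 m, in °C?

-8.63°C (parcel cooler than environment)

Parcel:
  Dry to 1500 m: -9.9 × 1.1 km = -10.89°C, so T = -2.19°C.
  Saturated to 3500 m: -6 × 2 km = -12°C, so T = -14.19°C.
Environment:
  Environment to 3500 m: -4.6 × 3.1 km = -14.26°C, so T = -5.56°C.
T_parcel − T_env = -14.19 − (-5.56) = -8.63°C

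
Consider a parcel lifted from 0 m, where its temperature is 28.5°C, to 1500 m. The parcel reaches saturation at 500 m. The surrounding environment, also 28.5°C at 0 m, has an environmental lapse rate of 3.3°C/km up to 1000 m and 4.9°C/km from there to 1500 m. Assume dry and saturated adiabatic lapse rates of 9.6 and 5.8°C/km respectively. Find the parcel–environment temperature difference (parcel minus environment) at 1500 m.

-4.85°C (parcel cooler than environment)

Parcel:
  0 → 500 m (dry, 9.6°C/km): ΔT = -9.6 × 0.5 = -4.8°C → T = 23.7°C
  500 → 1500 m (saturated, 5.8°C/km): ΔT = -5.8 × 1 = -5.8°C → T = 17.9°C
Environment:
  0 → 1000 m (environment, lower layer, 3.3°C/km): ΔT = -3.3 × 1 = -3.3°C → T = 25.2°C
  1000 → 1500 m (environment, upper layer, 4.9°C/km): ΔT = -4.9 × 0.5 = -2.45°C → T = 22.75°C
T_parcel − T_env = 17.9 − 22.75 = -4.85°C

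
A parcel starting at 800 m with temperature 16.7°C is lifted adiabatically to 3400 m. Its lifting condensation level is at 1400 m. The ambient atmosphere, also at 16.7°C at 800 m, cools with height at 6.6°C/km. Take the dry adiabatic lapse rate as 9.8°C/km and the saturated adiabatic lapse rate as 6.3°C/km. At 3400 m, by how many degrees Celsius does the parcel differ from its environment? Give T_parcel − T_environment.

-1.32°C (parcel cooler than environment)

Parcel:
  800 → 1400 m (dry, 9.8°C/km): ΔT = -9.8 × 0.6 = -5.88°C → T = 10.82°C
  1400 → 3400 m (saturated, 6.3°C/km): ΔT = -6.3 × 2 = -12.6°C → T = -1.78°C
Environment:
  800 → 3400 m (environment, 6.6°C/km): ΔT = -6.6 × 2.6 = -17.16°C → T = -0.46°C
T_parcel − T_env = -1.78 − (-0.46) = -1.32°C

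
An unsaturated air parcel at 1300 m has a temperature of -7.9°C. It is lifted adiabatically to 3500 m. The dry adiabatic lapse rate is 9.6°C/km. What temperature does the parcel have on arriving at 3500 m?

1300 → 3500 m (dry adiabatic, 9.6°C/km): ΔT = -9.6 × 2.2 = -21.12°C → T = -29.02°C

-29.02°C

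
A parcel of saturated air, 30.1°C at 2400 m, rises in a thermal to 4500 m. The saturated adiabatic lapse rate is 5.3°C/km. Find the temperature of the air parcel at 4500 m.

18.97°C

2400 → 4500 m (saturated adiabatic, 5.3°C/km): ΔT = -5.3 × 2.1 = -11.13°C → T = 18.97°C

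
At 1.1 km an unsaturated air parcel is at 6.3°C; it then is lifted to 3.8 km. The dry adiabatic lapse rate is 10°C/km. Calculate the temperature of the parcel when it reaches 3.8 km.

-20.7°C

From 1100 m to 3800 m (dry adiabatic): cools by 10 × 2.7 = 27°C, giving -20.7°C.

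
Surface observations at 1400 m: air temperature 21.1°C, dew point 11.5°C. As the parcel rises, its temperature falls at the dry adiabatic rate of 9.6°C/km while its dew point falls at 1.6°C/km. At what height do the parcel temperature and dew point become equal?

T and T_d converge at 9.6 − 1.6 = 8°C per km
Height above start = (21.1 − 11.5) / 8 = 1.2 km
LCL altitude = 1400 m + 1200 m = 2600 m

2600 m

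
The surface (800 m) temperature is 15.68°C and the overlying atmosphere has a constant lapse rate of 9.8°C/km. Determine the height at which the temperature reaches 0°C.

2400 m

Height above start = (15.68 − 0) / 9.8 = 1.6 km
Altitude = 800 m + 1600 m = 2400 m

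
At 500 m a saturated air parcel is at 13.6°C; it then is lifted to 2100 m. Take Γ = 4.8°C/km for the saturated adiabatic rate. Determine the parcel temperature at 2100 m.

5.92°C

500 → 2100 m (saturated adiabatic, 4.8°C/km): ΔT = -4.8 × 1.6 = -7.68°C → T = 5.92°C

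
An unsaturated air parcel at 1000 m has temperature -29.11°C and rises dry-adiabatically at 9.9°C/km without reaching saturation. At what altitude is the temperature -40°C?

Height above start = (-29.11 − (-40)) / 9.9 = 1.1 km
Altitude = 1000 m + 1100 m = 2100 m

2100 m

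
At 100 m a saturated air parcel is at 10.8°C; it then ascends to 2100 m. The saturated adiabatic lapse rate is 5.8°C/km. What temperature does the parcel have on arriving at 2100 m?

-0.8°C

100 → 2100 m (saturated adiabatic, 5.8°C/km): ΔT = -5.8 × 2 = -11.6°C → T = -0.8°C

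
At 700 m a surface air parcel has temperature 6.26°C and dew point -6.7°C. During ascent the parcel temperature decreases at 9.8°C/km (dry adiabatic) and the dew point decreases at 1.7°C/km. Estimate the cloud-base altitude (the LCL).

2300 m

T and T_d converge at 9.8 − 1.7 = 8.1°C per km
Height above start = (6.26 − (-6.7)) / 8.1 = 1.6 km
LCL altitude = 700 m + 1600 m = 2300 m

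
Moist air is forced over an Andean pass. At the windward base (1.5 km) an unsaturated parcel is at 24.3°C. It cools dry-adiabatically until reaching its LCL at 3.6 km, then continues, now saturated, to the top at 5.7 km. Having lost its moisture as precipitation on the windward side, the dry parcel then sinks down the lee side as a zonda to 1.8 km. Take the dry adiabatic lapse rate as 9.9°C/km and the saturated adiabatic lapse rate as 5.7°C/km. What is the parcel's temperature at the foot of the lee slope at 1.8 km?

From 1500 m to 3600 m (dry): cools by 9.9 × 2.1 = 20.79°C, giving 3.51°C.
From 3600 m to 5700 m (saturated): cools by 5.7 × 2.1 = 11.97°C, giving -8.46°C.
From 5700 m to 1800 m (dry descent): warms by 9.9 × 3.9 = 38.61°C, giving 30.15°C.

30.15°C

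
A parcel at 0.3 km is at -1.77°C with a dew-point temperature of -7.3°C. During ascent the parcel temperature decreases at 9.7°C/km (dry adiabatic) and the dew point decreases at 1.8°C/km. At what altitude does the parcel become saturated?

1 km

T and T_d converge at 9.7 − 1.8 = 7.9°C per km
Height above start = (-1.77 − (-7.3)) / 7.9 = 0.7 km
LCL altitude = 300 m + 700 m = 1000 m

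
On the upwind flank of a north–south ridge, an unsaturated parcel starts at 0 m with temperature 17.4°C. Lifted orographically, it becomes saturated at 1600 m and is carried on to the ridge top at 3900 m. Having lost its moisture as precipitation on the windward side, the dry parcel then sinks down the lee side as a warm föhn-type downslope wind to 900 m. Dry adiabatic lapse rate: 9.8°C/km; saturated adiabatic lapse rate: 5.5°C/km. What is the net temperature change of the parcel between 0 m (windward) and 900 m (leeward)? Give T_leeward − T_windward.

Dry to 1600 m: -9.8 × 1.6 km = -15.68°C, so T = 1.72°C.
Saturated to 3900 m: -5.5 × 2.3 km = -12.65°C, so T = -10.93°C.
Dry descent to 900 m: +9.8 × 3 km = +29.4°C, so T = 18.47°C.
Net change vs windward start: 18.47 − 17.4 = +1.07°C

+1.07°C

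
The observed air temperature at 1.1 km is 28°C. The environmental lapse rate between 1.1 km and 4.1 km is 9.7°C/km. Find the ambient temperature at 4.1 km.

-1.1°C

1100–4100 m, environmental: Δz = 3 km ⇒ ΔT = -29.1°C; T = -1.1°C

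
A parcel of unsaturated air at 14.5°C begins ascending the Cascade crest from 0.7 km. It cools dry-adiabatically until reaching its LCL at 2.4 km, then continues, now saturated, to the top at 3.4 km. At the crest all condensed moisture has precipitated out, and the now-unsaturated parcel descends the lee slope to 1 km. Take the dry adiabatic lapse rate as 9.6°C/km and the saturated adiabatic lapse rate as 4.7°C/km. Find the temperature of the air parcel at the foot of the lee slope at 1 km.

16.52°C

From 700 m to 2400 m (dry): cools by 9.6 × 1.7 = 16.32°C, giving -1.82°C.
From 2400 m to 3400 m (saturated): cools by 4.7 × 1 = 4.7°C, giving -6.52°C.
From 3400 m to 1000 m (dry descent): warms by 9.6 × 2.4 = 23.04°C, giving 16.52°C.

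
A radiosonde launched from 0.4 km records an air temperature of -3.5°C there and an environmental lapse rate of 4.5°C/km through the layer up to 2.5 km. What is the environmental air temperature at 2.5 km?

Environmental to 2500 m: -4.5 × 2.1 km = -9.45°C, so T = -12.95°C.

-12.95°C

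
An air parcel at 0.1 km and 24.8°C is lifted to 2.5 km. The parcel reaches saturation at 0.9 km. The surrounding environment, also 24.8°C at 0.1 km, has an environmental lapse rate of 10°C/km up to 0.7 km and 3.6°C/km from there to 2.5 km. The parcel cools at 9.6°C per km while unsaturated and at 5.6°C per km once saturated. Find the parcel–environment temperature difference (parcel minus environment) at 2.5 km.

-4.16°C (parcel cooler than environment)

Parcel:
  100–900 m, dry: Δz = 0.8 km ⇒ ΔT = -7.68°C; T = 17.12°C
  900–2500 m, saturated: Δz = 1.6 km ⇒ ΔT = -8.96°C; T = 8.16°C
Environment:
  100–700 m, environment, lower layer: Δz = 0.6 km ⇒ ΔT = -6°C; T = 18.8°C
  700–2500 m, environment, upper layer: Δz = 1.8 km ⇒ ΔT = -6.48°C; T = 12.32°C
T_parcel − T_env = 8.16 − 12.32 = -4.16°C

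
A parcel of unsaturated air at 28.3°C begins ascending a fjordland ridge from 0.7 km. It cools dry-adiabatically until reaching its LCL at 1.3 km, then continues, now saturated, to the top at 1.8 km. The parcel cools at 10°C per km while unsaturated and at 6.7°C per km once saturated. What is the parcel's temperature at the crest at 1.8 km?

700–1300 m, dry: Δz = 0.6 km ⇒ ΔT = -6°C; T = 22.3°C
1300–1800 m, saturated: Δz = 0.5 km ⇒ ΔT = -3.35°C; T = 18.95°C

18.95°C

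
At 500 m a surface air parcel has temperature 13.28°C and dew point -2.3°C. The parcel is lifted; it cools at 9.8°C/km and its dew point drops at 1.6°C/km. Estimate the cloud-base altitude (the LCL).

2400 m

T and T_d converge at 9.8 − 1.6 = 8.2°C per km
Height above start = (13.28 − (-2.3)) / 8.2 = 1.9 km
LCL altitude = 500 m + 1900 m = 2400 m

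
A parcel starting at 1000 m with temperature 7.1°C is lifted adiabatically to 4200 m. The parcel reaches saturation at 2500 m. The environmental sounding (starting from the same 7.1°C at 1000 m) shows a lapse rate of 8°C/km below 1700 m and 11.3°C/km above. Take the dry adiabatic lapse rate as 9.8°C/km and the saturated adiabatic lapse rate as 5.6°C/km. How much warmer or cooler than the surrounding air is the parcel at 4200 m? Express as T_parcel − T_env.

+9.63°C (parcel warmer than environment)

Parcel:
  From 1000 m to 2500 m (dry): cools by 9.8 × 1.5 = 14.7°C, giving -7.6°C.
  From 2500 m to 4200 m (saturated): cools by 5.6 × 1.7 = 9.52°C, giving -17.12°C.
Environment:
  From 1000 m to 1700 m (environment, lower layer): cools by 8 × 0.7 = 5.6°C, giving 1.5°C.
  From 1700 m to 4200 m (environment, upper layer): cools by 11.3 × 2.5 = 28.25°C, giving -26.75°C.
T_parcel − T_env = -17.12 − (-26.75) = +9.63°C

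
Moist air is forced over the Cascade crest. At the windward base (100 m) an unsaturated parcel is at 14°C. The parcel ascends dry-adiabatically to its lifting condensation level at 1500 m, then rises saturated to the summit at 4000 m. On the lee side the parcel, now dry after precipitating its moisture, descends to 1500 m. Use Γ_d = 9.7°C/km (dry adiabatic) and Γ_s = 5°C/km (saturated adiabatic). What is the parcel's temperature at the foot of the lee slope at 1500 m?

From 100 m to 1500 m (dry): cools by 9.7 × 1.4 = 13.58°C, giving 0.42°C.
From 1500 m to 4000 m (saturated): cools by 5 × 2.5 = 12.5°C, giving -12.08°C.
From 4000 m to 1500 m (dry descent): warms by 9.7 × 2.5 = 24.25°C, giving 12.17°C.

12.17°C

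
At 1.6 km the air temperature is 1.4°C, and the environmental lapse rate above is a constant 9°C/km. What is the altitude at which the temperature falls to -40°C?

6.2 km

Height above start = (1.4 − (-40)) / 9 = 4.6 km
Altitude = 1600 m + 4600 m = 6200 m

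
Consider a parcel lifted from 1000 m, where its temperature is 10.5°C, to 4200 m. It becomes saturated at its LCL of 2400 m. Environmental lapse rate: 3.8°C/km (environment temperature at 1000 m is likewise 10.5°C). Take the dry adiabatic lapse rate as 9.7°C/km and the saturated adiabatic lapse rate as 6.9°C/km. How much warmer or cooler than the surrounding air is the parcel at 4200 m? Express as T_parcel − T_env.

Parcel:
  Dry to 2400 m: -9.7 × 1.4 km = -13.58°C, so T = -3.08°C.
  Saturated to 4200 m: -6.9 × 1.8 km = -12.42°C, so T = -15.5°C.
Environment:
  Environment to 4200 m: -3.8 × 3.2 km = -12.16°C, so T = -1.66°C.
T_parcel − T_env = -15.5 − (-1.66) = -13.84°C

-13.84°C (parcel cooler than environment)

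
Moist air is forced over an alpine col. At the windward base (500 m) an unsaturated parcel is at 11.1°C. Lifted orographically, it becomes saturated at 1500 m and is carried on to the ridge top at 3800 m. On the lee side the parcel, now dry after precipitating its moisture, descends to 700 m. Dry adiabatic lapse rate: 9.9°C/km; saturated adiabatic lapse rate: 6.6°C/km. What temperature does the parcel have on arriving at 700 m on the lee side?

Dry to 1500 m: -9.9 × 1 km = -9.9°C, so T = 1.2°C.
Saturated to 3800 m: -6.6 × 2.3 km = -15.18°C, so T = -13.98°C.
Dry descent to 700 m: +9.9 × 3.1 km = +30.69°C, so T = 16.71°C.

16.71°C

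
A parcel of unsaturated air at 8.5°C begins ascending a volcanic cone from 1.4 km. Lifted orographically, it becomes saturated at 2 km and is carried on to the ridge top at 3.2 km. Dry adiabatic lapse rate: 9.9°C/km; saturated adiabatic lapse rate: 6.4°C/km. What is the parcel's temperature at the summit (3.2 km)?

-5.12°C

From 1400 m to 2000 m (dry): cools by 9.9 × 0.6 = 5.94°C, giving 2.56°C.
From 2000 m to 3200 m (saturated): cools by 6.4 × 1.2 = 7.68°C, giving -5.12°C.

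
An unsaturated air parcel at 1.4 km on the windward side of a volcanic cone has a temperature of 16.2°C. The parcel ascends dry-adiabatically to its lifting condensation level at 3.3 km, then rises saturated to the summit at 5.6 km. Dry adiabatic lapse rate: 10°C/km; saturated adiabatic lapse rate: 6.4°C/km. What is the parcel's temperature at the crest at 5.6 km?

1400 → 3300 m (dry, 10°C/km): ΔT = -10 × 1.9 = -19°C → T = -2.8°C
3300 → 5600 m (saturated, 6.4°C/km): ΔT = -6.4 × 2.3 = -14.72°C → T = -17.52°C

-17.52°C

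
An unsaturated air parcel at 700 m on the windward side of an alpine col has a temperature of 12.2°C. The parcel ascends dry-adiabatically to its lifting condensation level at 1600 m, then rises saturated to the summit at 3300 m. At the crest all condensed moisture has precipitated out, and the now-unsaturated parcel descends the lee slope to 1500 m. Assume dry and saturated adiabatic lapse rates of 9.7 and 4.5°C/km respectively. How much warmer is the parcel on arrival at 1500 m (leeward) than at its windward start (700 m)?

+1.08°C

700 → 1600 m (dry, 9.7°C/km): ΔT = -9.7 × 0.9 = -8.73°C → T = 3.47°C
1600 → 3300 m (saturated, 4.5°C/km): ΔT = -4.5 × 1.7 = -7.65°C → T = -4.18°C
3300 → 1500 m (dry descent, 9.7°C/km): ΔT = +9.7 × 1.8 = +17.46°C → T = 13.28°C
Net change vs windward start: 13.28 − 12.2 = +1.08°C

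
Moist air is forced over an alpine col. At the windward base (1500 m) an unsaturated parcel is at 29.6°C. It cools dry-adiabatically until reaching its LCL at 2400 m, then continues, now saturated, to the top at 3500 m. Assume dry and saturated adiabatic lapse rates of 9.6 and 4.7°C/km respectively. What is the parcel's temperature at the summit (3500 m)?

15.79°C

1500–2400 m, dry: Δz = 0.9 km ⇒ ΔT = -8.64°C; T = 20.96°C
2400–3500 m, saturated: Δz = 1.1 km ⇒ ΔT = -5.17°C; T = 15.79°C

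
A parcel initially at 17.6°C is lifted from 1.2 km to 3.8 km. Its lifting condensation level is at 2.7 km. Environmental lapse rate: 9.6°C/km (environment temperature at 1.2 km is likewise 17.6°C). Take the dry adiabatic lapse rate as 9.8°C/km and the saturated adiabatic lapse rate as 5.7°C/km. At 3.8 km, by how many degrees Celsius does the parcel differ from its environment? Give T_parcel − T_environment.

Parcel:
  From 1200 m to 2700 m (dry): cools by 9.8 × 1.5 = 14.7°C, giving 2.9°C.
  From 2700 m to 3800 m (saturated): cools by 5.7 × 1.1 = 6.27°C, giving -3.37°C.
Environment:
  From 1200 m to 3800 m (environment): cools by 9.6 × 2.6 = 24.96°C, giving -7.36°C.
T_parcel − T_env = -3.37 − (-7.36) = +3.99°C

+3.99°C (parcel warmer than environment)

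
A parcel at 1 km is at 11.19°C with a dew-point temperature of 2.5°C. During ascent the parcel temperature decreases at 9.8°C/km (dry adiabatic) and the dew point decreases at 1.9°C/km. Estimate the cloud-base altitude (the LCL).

T and T_d converge at 9.8 − 1.9 = 7.9°C per km
Height above start = (11.19 − 2.5) / 7.9 = 1.1 km
LCL altitude = 1000 m + 1100 m = 2100 m

2.1 km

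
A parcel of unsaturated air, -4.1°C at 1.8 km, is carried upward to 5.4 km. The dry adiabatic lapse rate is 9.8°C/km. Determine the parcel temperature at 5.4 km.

-39.38°C

Dry adiabatic to 5400 m: -9.8 × 3.6 km = -35.28°C, so T = -39.38°C.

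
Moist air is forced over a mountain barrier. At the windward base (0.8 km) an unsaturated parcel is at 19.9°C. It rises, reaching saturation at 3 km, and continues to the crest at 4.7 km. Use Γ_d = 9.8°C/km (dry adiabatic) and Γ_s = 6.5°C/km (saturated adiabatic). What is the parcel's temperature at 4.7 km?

-12.71°C

800 → 3000 m (dry, 9.8°C/km): ΔT = -9.8 × 2.2 = -21.56°C → T = -1.66°C
3000 → 4700 m (saturated, 6.5°C/km): ΔT = -6.5 × 1.7 = -11.05°C → T = -12.71°C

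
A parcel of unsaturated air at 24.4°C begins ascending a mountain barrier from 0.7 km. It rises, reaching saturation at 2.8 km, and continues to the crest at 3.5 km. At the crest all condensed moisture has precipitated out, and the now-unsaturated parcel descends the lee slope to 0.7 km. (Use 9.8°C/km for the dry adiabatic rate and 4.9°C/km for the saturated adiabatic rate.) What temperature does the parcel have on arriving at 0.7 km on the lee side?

700–2800 m, dry: Δz = 2.1 km ⇒ ΔT = -20.58°C; T = 3.82°C
2800–3500 m, saturated: Δz = 0.7 km ⇒ ΔT = -3.43°C; T = 0.39°C
3500–700 m, dry descent: Δz = 2.8 km ⇒ ΔT = +27.44°C; T = 27.83°C

27.83°C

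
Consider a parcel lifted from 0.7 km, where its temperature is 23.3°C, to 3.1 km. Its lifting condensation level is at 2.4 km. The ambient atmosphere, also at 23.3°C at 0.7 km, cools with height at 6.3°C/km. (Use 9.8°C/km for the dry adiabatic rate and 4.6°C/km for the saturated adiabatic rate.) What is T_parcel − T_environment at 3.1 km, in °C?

Parcel:
  Dry to 2400 m: -9.8 × 1.7 km = -16.66°C, so T = 6.64°C.
  Saturated to 3100 m: -4.6 × 0.7 km = -3.22°C, so T = 3.42°C.
Environment:
  Environment to 3100 m: -6.3 × 2.4 km = -15.12°C, so T = 8.18°C.
T_parcel − T_env = 3.42 − 8.18 = -4.76°C

-4.76°C (parcel cooler than environment)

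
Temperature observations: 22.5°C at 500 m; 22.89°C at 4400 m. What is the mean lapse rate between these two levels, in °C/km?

Γ = −ΔT/Δz = (22.5 − 22.89) / (4400 − 500) m
  = -0.39°C / 3.9 km = -0.1°C/km

-0.1°C/km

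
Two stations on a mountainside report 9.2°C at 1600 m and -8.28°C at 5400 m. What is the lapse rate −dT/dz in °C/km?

4.6°C/km

Γ = −ΔT/Δz = (9.2 − (-8.28)) / (5400 − 1600) m
  = 17.48°C / 3.8 km = 4.6°C/km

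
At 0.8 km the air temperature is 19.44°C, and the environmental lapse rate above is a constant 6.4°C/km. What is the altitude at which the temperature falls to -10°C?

5.4 km

Height above start = (19.44 − (-10)) / 6.4 = 4.6 km
Altitude = 800 m + 4600 m = 5400 m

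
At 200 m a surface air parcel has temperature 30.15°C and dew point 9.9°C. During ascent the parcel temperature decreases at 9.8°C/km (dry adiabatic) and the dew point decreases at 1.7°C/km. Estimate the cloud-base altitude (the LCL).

2700 m

T and T_d converge at 9.8 − 1.7 = 8.1°C per km
Height above start = (30.15 − 9.9) / 8.1 = 2.5 km
LCL altitude = 200 m + 2500 m = 2700 m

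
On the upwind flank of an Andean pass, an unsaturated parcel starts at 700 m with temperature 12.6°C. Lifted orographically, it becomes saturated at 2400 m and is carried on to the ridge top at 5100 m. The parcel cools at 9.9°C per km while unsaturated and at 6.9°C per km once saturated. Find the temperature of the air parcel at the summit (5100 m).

700–2400 m, dry: Δz = 1.7 km ⇒ ΔT = -16.83°C; T = -4.23°C
2400–5100 m, saturated: Δz = 2.7 km ⇒ ΔT = -18.63°C; T = -22.86°C

-22.86°C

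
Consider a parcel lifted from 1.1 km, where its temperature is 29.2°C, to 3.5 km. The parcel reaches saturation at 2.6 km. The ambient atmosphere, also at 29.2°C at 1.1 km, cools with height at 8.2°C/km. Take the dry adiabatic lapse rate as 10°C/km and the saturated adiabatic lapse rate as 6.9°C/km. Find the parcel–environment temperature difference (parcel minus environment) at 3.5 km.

Parcel:
  1100–2600 m, dry: Δz = 1.5 km ⇒ ΔT = -15°C; T = 14.2°C
  2600–3500 m, saturated: Δz = 0.9 km ⇒ ΔT = -6.21°C; T = 7.99°C
Environment:
  1100–3500 m, environment: Δz = 2.4 km ⇒ ΔT = -19.68°C; T = 9.52°C
T_parcel − T_env = 7.99 − 9.52 = -1.53°C

-1.53°C (parcel cooler than environment)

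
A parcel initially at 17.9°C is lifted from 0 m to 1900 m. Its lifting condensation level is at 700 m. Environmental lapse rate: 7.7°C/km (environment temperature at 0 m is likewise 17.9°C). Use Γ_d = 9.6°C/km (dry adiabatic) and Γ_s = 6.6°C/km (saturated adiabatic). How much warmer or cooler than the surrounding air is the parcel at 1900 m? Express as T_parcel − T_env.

-0.01°C (parcel cooler than environment)

Parcel:
  From 0 m to 700 m (dry): cools by 9.6 × 0.7 = 6.72°C, giving 11.18°C.
  From 700 m to 1900 m (saturated): cools by 6.6 × 1.2 = 7.92°C, giving 3.26°C.
Environment:
  From 0 m to 1900 m (environment): cools by 7.7 × 1.9 = 14.63°C, giving 3.27°C.
T_parcel − T_env = 3.26 − 3.27 = -0.01°C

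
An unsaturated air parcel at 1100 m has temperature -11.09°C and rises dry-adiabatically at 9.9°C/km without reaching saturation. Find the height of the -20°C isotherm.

2000 m

Height above start = (-11.09 − (-20)) / 9.9 = 0.9 km
Altitude = 1100 m + 900 m = 2000 m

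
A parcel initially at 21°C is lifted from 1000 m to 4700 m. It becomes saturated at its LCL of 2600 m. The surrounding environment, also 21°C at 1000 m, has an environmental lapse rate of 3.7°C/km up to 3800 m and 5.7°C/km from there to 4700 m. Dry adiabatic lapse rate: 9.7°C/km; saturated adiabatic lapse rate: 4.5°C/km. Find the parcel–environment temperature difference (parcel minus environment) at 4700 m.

Parcel:
  Dry to 2600 m: -9.7 × 1.6 km = -15.52°C, so T = 5.48°C.
  Saturated to 4700 m: -4.5 × 2.1 km = -9.45°C, so T = -3.97°C.
Environment:
  Environment, lower layer to 3800 m: -3.7 × 2.8 km = -10.36°C, so T = 10.64°C.
  Environment, upper layer to 4700 m: -5.7 × 0.9 km = -5.13°C, so T = 5.51°C.
T_parcel − T_env = -3.97 − 5.51 = -9.48°C

-9.48°C (parcel cooler than environment)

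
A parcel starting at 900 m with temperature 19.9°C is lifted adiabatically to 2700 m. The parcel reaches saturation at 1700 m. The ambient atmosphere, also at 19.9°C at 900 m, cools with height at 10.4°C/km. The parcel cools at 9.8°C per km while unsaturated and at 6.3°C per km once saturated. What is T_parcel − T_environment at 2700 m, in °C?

+4.58°C (parcel warmer than environment)

Parcel:
  900–1700 m, dry: Δz = 0.8 km ⇒ ΔT = -7.84°C; T = 12.06°C
  1700–2700 m, saturated: Δz = 1 km ⇒ ΔT = -6.3°C; T = 5.76°C
Environment:
  900–2700 m, environment: Δz = 1.8 km ⇒ ΔT = -18.72°C; T = 1.18°C
T_parcel − T_env = 5.76 − 1.18 = +4.58°C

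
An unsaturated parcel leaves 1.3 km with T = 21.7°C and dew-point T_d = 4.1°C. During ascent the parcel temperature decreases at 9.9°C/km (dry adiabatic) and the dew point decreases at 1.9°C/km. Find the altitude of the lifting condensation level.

3.5 km

T and T_d converge at 9.9 − 1.9 = 8°C per km
Height above start = (21.7 − 4.1) / 8 = 2.2 km
LCL altitude = 1300 m + 2200 m = 3500 m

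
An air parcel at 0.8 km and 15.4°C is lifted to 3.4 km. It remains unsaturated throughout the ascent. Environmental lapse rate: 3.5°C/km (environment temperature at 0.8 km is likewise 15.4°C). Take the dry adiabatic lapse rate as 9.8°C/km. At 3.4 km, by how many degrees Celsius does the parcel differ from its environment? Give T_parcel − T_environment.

Parcel:
  Dry to 3400 m: -9.8 × 2.6 km = -25.48°C, so T = -10.08°C.
Environment:
  Environment to 3400 m: -3.5 × 2.6 km = -9.1°C, so T = 6.3°C.
T_parcel − T_env = -10.08 − 6.3 = -16.38°C

-16.38°C (parcel cooler than environment)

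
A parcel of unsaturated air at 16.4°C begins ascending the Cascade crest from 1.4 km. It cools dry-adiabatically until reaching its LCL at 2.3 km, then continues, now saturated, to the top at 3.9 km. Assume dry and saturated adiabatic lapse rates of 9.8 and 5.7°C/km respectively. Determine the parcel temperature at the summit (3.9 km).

-1.54°C

1400 → 2300 m (dry, 9.8°C/km): ΔT = -9.8 × 0.9 = -8.82°C → T = 7.58°C
2300 → 3900 m (saturated, 5.7°C/km): ΔT = -5.7 × 1.6 = -9.12°C → T = -1.54°C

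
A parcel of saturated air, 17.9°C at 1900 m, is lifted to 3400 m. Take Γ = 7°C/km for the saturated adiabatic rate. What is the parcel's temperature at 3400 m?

7.4°C

From 1900 m to 3400 m (saturated adiabatic): cools by 7 × 1.5 = 10.5°C, giving 7.4°C.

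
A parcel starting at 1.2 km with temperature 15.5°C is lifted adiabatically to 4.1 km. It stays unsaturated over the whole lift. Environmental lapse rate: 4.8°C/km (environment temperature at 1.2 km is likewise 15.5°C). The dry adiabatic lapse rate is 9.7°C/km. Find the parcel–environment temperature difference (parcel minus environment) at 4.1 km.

-14.21°C (parcel cooler than environment)

Parcel:
  From 1200 m to 4100 m (dry): cools by 9.7 × 2.9 = 28.13°C, giving -12.63°C.
Environment:
  From 1200 m to 4100 m (environment): cools by 4.8 × 2.9 = 13.92°C, giving 1.58°C.
T_parcel − T_env = -12.63 − 1.58 = -14.21°C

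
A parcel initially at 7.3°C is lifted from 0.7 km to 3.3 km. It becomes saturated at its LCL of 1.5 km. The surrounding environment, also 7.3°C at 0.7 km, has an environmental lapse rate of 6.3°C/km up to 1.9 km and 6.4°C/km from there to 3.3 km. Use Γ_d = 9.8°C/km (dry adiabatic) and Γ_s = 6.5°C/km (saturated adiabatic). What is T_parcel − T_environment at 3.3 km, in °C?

Parcel:
  700–1500 m, dry: Δz = 0.8 km ⇒ ΔT = -7.84°C; T = -0.54°C
  1500–3300 m, saturated: Δz = 1.8 km ⇒ ΔT = -11.7°C; T = -12.24°C
Environment:
  700–1900 m, environment, lower layer: Δz = 1.2 km ⇒ ΔT = -7.56°C; T = -0.26°C
  1900–3300 m, environment, upper layer: Δz = 1.4 km ⇒ ΔT = -8.96°C; T = -9.22°C
T_parcel − T_env = -12.24 − (-9.22) = -3.02°C

-3.02°C (parcel cooler than environment)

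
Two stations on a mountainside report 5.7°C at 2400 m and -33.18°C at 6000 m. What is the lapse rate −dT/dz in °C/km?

Γ = −ΔT/Δz = (5.7 − (-33.18)) / (6000 − 2400) m
  = 38.88°C / 3.6 km = 10.8°C/km

10.8°C/km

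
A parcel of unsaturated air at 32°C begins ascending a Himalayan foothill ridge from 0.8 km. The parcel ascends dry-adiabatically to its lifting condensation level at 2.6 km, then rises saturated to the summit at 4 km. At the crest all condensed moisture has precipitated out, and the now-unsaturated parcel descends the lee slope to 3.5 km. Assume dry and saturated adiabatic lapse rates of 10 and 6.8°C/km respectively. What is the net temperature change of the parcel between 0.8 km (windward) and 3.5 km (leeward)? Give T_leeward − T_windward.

800 → 2600 m (dry, 10°C/km): ΔT = -10 × 1.8 = -18°C → T = 14°C
2600 → 4000 m (saturated, 6.8°C/km): ΔT = -6.8 × 1.4 = -9.52°C → T = 4.48°C
4000 → 3500 m (dry descent, 10°C/km): ΔT = +10 × 0.5 = +5°C → T = 9.48°C
Net change vs windward start: 9.48 − 32 = -22.52°C

-22.52°C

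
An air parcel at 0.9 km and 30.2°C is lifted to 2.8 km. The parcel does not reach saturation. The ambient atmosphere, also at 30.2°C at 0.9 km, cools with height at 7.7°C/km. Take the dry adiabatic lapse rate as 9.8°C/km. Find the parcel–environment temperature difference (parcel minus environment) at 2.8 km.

Parcel:
  900–2800 m, dry: Δz = 1.9 km ⇒ ΔT = -18.62°C; T = 11.58°C
Environment:
  900–2800 m, environment: Δz = 1.9 km ⇒ ΔT = -14.63°C; T = 15.57°C
T_parcel − T_env = 11.58 − 15.57 = -3.99°C

-3.99°C (parcel cooler than environment)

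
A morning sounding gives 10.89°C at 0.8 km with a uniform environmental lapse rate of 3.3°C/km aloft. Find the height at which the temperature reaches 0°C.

Height above start = (10.89 − 0) / 3.3 = 3.3 km
Altitude = 800 m + 3300 m = 4100 m

4.1 km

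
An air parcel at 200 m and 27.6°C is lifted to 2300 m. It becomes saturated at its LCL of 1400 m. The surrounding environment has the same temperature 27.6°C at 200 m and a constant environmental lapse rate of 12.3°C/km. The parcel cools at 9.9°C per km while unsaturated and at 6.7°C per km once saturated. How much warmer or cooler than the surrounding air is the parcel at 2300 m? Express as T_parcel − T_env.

+7.92°C (parcel warmer than environment)

Parcel:
  From 200 m to 1400 m (dry): cools by 9.9 × 1.2 = 11.88°C, giving 15.72°C.
  From 1400 m to 2300 m (saturated): cools by 6.7 × 0.9 = 6.03°C, giving 9.69°C.
Environment:
  From 200 m to 2300 m (environment): cools by 12.3 × 2.1 = 25.83°C, giving 1.77°C.
T_parcel − T_env = 9.69 − 1.77 = +7.92°C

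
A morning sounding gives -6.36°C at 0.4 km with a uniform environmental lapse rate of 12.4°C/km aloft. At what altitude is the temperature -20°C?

Height above start = (-6.36 − (-20)) / 12.4 = 1.1 km
Altitude = 400 m + 1100 m = 1500 m

1.5 km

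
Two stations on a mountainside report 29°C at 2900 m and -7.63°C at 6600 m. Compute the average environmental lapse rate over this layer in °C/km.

9.9°C/km

Γ = −ΔT/Δz = (29 − (-7.63)) / (6600 − 2900) m
  = 36.63°C / 3.7 km = 9.9°C/km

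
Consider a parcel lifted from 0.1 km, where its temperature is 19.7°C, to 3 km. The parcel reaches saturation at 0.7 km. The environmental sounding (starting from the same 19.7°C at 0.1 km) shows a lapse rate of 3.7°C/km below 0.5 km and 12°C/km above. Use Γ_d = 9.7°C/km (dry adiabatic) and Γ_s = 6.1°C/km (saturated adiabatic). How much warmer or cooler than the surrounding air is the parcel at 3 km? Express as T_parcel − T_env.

Parcel:
  100–700 m, dry: Δz = 0.6 km ⇒ ΔT = -5.82°C; T = 13.88°C
  700–3000 m, saturated: Δz = 2.3 km ⇒ ΔT = -14.03°C; T = -0.15°C
Environment:
  100–500 m, environment, lower layer: Δz = 0.4 km ⇒ ΔT = -1.48°C; T = 18.22°C
  500–3000 m, environment, upper layer: Δz = 2.5 km ⇒ ΔT = -30°C; T = -11.78°C
T_parcel − T_env = -0.15 − (-11.78) = +11.63°C

+11.63°C (parcel warmer than environment)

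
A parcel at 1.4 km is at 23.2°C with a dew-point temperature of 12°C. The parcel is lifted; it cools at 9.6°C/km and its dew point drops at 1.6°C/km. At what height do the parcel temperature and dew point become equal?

T and T_d converge at 9.6 − 1.6 = 8°C per km
Height above start = (23.2 − 12) / 8 = 1.4 km
LCL altitude = 1400 m + 1400 m = 2800 m

2.8 km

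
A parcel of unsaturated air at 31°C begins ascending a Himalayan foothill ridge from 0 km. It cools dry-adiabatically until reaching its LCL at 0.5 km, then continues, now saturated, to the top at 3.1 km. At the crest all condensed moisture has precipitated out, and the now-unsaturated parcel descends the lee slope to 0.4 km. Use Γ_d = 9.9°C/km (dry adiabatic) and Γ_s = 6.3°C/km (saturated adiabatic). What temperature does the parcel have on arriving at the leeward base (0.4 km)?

36.4°C

0 → 500 m (dry, 9.9°C/km): ΔT = -9.9 × 0.5 = -4.95°C → T = 26.05°C
500 → 3100 m (saturated, 6.3°C/km): ΔT = -6.3 × 2.6 = -16.38°C → T = 9.67°C
3100 → 400 m (dry descent, 9.9°C/km): ΔT = +9.9 × 2.7 = +26.73°C → T = 36.4°C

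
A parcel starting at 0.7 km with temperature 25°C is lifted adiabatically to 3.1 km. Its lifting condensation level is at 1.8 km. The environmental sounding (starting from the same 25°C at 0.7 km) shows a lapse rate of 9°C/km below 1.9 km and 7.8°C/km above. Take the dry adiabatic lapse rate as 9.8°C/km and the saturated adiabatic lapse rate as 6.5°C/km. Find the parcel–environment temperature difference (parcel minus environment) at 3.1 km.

Parcel:
  700 → 1800 m (dry, 9.8°C/km): ΔT = -9.8 × 1.1 = -10.78°C → T = 14.22°C
  1800 → 3100 m (saturated, 6.5°C/km): ΔT = -6.5 × 1.3 = -8.45°C → T = 5.77°C
Environment:
  700 → 1900 m (environment, lower layer, 9°C/km): ΔT = -9 × 1.2 = -10.8°C → T = 14.2°C
  1900 → 3100 m (environment, upper layer, 7.8°C/km): ΔT = -7.8 × 1.2 = -9.36°C → T = 4.84°C
T_parcel − T_env = 5.77 − 4.84 = +0.93°C

+0.93°C (parcel warmer than environment)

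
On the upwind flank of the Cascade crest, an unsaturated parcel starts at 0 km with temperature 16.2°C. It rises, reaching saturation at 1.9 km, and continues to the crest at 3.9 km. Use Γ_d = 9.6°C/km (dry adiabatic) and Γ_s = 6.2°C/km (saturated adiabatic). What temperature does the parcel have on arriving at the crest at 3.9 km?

From 0 m to 1900 m (dry): cools by 9.6 × 1.9 = 18.24°C, giving -2.04°C.
From 1900 m to 3900 m (saturated): cools by 6.2 × 2 = 12.4°C, giving -14.44°C.

-14.44°C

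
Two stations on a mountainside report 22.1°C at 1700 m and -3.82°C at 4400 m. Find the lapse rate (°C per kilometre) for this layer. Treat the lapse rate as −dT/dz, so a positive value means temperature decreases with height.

9.6°C/km

Γ = −ΔT/Δz = (22.1 − (-3.82)) / (4400 − 1700) m
  = 25.92°C / 2.7 km = 9.6°C/km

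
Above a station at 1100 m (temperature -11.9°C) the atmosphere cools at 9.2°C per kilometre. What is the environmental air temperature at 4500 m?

From 1100 m to 4500 m (environmental): cools by 9.2 × 3.4 = 31.28°C, giving -43.18°C.

-43.18°C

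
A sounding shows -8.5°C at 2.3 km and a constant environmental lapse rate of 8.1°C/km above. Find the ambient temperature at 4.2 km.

2300 → 4200 m (environmental, 8.1°C/km): ΔT = -8.1 × 1.9 = -15.39°C → T = -23.89°C

-23.89°C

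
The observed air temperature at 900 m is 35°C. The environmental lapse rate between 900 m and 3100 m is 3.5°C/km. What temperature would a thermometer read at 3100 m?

From 900 m to 3100 m (environmental): cools by 3.5 × 2.2 = 7.7°C, giving 27.3°C.

27.3°C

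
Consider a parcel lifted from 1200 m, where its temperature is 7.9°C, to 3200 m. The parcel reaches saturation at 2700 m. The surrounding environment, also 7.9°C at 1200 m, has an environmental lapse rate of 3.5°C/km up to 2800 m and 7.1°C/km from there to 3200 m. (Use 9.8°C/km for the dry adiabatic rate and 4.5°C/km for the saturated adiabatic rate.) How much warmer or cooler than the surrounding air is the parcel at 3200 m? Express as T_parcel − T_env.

-8.51°C (parcel cooler than environment)

Parcel:
  Dry to 2700 m: -9.8 × 1.5 km = -14.7°C, so T = -6.8°C.
  Saturated to 3200 m: -4.5 × 0.5 km = -2.25°C, so T = -9.05°C.
Environment:
  Environment, lower layer to 2800 m: -3.5 × 1.6 km = -5.6°C, so T = 2.3°C.
  Environment, upper layer to 3200 m: -7.1 × 0.4 km = -2.84°C, so T = -0.54°C.
T_parcel − T_env = -9.05 − (-0.54) = -8.51°C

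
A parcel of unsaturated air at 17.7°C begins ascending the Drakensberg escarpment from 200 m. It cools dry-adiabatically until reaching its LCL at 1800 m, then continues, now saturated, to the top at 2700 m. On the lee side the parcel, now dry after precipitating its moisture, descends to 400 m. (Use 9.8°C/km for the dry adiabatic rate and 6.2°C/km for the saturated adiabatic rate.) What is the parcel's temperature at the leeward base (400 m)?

18.98°C

200–1800 m, dry: Δz = 1.6 km ⇒ ΔT = -15.68°C; T = 2.02°C
1800–2700 m, saturated: Δz = 0.9 km ⇒ ΔT = -5.58°C; T = -3.56°C
2700–400 m, dry descent: Δz = 2.3 km ⇒ ΔT = +22.54°C; T = 18.98°C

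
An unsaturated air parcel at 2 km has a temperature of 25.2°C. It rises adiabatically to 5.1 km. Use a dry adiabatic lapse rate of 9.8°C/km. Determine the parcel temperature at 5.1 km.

2000 → 5100 m (dry adiabatic, 9.8°C/km): ΔT = -9.8 × 3.1 = -30.38°C → T = -5.18°C

-5.18°C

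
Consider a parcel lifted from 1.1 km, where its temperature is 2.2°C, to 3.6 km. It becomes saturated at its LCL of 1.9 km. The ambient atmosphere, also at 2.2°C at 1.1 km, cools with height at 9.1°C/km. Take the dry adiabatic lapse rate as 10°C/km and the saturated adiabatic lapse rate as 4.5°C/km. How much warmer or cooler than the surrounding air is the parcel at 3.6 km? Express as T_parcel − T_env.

Parcel:
  Dry to 1900 m: -10 × 0.8 km = -8°C, so T = -5.8°C.
  Saturated to 3600 m: -4.5 × 1.7 km = -7.65°C, so T = -13.45°C.
Environment:
  Environment to 3600 m: -9.1 × 2.5 km = -22.75°C, so T = -20.55°C.
T_parcel − T_env = -13.45 − (-20.55) = +7.1°C

+7.1°C (parcel warmer than environment)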